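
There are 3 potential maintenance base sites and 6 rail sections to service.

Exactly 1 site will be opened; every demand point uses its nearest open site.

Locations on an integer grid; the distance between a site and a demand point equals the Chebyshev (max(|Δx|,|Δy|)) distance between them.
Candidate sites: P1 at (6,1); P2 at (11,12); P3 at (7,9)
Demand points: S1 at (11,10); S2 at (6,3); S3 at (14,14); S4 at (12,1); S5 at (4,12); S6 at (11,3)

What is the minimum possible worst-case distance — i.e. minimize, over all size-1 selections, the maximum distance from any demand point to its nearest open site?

Open {P3}.
  Farthest demand point is S4 at distance 8 (to P3); all others are ≤ 8.
With {P2} the worst case is 11.
With {P1} the worst case is 13.
No size-1 selection achieves below 8.

8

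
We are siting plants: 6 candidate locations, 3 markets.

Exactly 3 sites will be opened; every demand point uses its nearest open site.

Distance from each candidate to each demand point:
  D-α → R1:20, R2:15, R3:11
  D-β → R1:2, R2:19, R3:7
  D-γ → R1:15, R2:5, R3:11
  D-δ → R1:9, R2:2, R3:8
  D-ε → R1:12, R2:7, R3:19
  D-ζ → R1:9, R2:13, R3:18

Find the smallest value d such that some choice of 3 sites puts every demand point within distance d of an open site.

Open {D-α, D-β, D-γ}.
  Farthest demand point is R3 at distance 7 (to D-β); all others are ≤ 7.
With {D-α, D-β, D-δ} the worst case is 7.
With {D-α, D-β, D-ε} the worst case is 7.
No size-3 selection achieves below 7.

7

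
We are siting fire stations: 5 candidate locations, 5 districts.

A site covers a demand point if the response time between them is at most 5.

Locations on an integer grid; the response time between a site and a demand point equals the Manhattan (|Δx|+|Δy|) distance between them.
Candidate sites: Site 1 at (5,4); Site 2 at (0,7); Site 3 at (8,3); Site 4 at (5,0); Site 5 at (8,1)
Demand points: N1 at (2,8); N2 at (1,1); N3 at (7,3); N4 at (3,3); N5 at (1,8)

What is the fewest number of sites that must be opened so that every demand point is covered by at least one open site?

2

Coverage sets (demand points within 5 of each site):
  Site 1: {N3, N4}
  Site 2: {N1, N5}
  Site 3: {N3, N4}
  Site 4: {N2, N3, N4}
  Site 5: {N3}
No single site covers all 5 demand points.
But {Site 2, Site 4} covers everything, so the minimum is 2.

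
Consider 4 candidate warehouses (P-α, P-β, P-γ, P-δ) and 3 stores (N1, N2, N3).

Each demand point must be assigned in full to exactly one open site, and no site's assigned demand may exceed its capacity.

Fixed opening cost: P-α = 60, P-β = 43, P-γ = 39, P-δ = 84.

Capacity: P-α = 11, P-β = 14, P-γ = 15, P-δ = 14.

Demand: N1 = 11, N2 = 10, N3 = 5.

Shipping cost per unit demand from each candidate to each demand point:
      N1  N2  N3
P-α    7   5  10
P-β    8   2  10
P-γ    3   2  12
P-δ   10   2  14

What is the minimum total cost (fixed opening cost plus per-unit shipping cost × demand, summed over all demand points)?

Open {P-α, P-β, P-γ}; cheapest assignment that respects the capacities:
  P-α (cap 11, load 5): N3 — cost 5×10 = 50
  P-β (cap 14, load 10): N2 — cost 10×2 = 20
  P-γ (cap 15, load 11): N1 — cost 11×3 = 33
  Shipping 103, fixed 142 → total 245.
  Any other capacity-feasible assignment to {P-α, P-β, P-γ} ships for at least 103.
Compare {P-β, P-γ}: its best feasible assignment gives total 250.
Compare {P-α, P-γ}: its best feasible assignment gives total 256.
Every other set of open sites that can feasibly serve all demand totals ≥ 250 even under its best assignment. Minimum: 245.

245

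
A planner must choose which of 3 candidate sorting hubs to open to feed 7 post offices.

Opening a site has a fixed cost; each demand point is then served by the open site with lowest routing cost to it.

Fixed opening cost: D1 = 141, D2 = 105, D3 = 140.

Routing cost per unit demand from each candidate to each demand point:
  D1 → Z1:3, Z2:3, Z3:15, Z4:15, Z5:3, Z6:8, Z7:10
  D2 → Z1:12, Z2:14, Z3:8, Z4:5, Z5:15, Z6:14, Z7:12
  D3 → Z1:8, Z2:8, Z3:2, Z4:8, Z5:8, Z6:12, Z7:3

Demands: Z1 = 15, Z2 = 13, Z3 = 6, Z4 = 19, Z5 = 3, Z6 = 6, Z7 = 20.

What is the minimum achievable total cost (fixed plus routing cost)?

Open {D1, D3}: assign each demand point to its cheapest open site.
  Z1→D1 15×3=45, Z2→D1 13×3=39, Z3→D3 6×2=12, Z4→D3 19×8=152, Z5→D1 3×3=9, Z6→D1 6×8=48, Z7→D3 20×3=60
  routing cost 365, fixed 281 → total 646.
Compare {D3}: routing cost 544 + fixed 140 = 684.
Compare {D1, D2, D3}: routing cost 308 + fixed 386 = 694.
Compare {D1, D2}: routing cost 484 + fixed 246 = 730.
All other subsets cost ≥ 684. Minimum total cost: 646.

646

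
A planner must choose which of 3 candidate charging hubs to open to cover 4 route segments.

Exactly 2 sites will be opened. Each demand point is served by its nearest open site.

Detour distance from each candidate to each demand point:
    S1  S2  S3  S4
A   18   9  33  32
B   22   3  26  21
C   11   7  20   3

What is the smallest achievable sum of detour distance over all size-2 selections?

37

Open {B, C}.
  S1→C 11, S2→B 3, S3→C 20, S4→C 3  ⇒ total 37.
Compare {A, C}: total 41.
Compare {A, B}: total 68.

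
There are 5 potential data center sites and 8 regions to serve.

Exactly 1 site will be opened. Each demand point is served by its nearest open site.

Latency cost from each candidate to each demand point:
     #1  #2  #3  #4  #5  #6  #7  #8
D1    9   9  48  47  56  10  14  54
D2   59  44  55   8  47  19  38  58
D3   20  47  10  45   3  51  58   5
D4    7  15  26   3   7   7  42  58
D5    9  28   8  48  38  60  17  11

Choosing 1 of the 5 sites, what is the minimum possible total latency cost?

165

Open {D4}.
  #1→D4 7, #2→D4 15, #3→D4 26, #4→D4 3, #5→D4 7, #6→D4 7, #7→D4 42, #8→D4 58  ⇒ total 165.
Compare {D5}: total 219.
Compare {D3}: total 239.
No size-1 selection does better; minimum is 165.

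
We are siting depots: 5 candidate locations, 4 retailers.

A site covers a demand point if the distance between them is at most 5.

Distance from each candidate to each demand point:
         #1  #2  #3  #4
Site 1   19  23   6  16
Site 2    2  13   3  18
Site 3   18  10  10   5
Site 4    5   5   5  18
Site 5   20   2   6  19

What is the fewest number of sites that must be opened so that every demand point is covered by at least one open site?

Coverage sets (demand points within 5 of each site):
  Site 1: {}
  Site 2: {#1, #3}
  Site 3: {#4}
  Site 4: {#1, #2, #3}
  Site 5: {#2}
No single site covers all 4 demand points.
But {Site 3, Site 4} covers everything, so the minimum is 2.

2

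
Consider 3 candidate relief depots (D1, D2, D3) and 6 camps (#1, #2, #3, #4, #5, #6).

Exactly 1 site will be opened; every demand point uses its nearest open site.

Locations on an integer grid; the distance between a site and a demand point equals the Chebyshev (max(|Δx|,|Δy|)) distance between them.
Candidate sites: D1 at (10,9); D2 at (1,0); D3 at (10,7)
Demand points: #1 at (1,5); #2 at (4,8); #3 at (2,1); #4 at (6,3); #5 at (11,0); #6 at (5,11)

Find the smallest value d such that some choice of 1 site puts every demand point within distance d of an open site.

9

Open {D1}.
  Farthest demand point is #1 at distance 9 (to D1); all others are ≤ 9.
With {D3} the worst case is 9.
With {D2} the worst case is 11.
No size-1 selection achieves below 9.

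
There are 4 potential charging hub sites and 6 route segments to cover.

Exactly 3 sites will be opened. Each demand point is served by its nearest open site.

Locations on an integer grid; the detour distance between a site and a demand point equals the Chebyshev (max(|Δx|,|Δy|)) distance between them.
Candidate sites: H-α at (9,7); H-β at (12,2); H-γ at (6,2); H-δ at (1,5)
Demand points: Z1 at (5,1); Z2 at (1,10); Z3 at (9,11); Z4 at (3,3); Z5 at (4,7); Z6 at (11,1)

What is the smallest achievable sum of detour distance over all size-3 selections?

19

Open {H-α, H-β, H-δ}.
  Z1→H-δ 4, Z2→H-δ 5, Z3→H-α 4, Z4→H-δ 2, Z5→H-δ 3, Z6→H-β 1  ⇒ total 19.
Compare {H-α, H-γ, H-δ}: total 20.
Compare {H-β, H-γ, H-δ}: total 20.
No size-3 selection does better; minimum is 19.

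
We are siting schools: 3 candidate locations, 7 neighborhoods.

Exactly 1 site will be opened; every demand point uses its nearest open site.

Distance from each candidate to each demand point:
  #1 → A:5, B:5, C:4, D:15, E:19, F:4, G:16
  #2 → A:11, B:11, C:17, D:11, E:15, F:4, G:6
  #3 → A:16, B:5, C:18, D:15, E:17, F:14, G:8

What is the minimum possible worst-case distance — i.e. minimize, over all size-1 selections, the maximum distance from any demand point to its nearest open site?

Open {#2}.
  Farthest demand point is C at distance 17 (to #2); all others are ≤ 17.
With {#3} the worst case is 18.
With {#1} the worst case is 19.
No size-1 selection achieves below 17.

17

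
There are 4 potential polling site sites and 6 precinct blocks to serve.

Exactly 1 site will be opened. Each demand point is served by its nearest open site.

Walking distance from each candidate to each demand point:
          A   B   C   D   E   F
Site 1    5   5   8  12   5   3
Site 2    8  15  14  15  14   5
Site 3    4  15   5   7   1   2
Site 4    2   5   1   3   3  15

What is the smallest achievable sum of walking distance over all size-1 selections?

Open {Site 4}.
  A→Site 4 2, B→Site 4 5, C→Site 4 1, D→Site 4 3, E→Site 4 3, F→Site 4 15  ⇒ total 29.
Compare {Site 3}: total 34.
Compare {Site 1}: total 38.
No size-1 selection does better; minimum is 29.

29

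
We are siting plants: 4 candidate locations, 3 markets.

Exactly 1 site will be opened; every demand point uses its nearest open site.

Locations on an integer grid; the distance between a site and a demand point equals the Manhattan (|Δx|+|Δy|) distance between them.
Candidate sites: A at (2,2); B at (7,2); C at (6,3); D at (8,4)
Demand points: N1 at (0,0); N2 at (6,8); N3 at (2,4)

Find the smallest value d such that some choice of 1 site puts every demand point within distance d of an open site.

9

Open {B}.
  Farthest demand point is N1 at distance 9 (to B); all others are ≤ 9.
With {C} the worst case is 9.
With {A} the worst case is 10.
No size-1 selection achieves below 9.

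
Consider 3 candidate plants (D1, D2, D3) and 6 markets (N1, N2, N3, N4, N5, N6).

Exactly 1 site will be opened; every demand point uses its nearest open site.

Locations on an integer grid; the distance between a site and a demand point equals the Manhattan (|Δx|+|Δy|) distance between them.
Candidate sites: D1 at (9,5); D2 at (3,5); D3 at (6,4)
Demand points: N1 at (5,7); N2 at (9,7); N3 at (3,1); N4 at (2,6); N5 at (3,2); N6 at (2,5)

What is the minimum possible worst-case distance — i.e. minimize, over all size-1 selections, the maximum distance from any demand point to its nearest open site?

Open {D3}.
  Farthest demand point is N2 at distance 6 (to D3); all others are ≤ 6.
With {D2} the worst case is 8.
With {D1} the worst case is 10.
No size-1 selection achieves below 6.

6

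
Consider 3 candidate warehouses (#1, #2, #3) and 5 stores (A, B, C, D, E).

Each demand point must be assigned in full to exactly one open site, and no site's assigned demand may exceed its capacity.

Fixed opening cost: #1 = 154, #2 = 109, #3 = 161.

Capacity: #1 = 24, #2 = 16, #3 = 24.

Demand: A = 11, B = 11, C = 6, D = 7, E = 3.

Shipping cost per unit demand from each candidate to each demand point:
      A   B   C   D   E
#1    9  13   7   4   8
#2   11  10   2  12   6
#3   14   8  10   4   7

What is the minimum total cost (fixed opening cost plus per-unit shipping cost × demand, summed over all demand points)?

560

Open {#1, #2}; cheapest assignment that respects the capacities:
  #1 (cap 24, load 24): A, C, D — cost 11×9 + 6×7 + 7×4 = 169
  #2 (cap 16, load 14): B, E — cost 11×10 + 3×6 = 128
  Shipping 297, fixed 263 → total 560.
  Any other capacity-feasible assignment to {#1, #2} ships for at least 297.
Compare {#2, #3}: its best feasible assignment gives total 585.
Compare {#1, #3}: its best feasible assignment gives total 593.
Every other set of open sites that can feasibly serve all demand totals ≥ 585 even under its best assignment. Minimum: 560.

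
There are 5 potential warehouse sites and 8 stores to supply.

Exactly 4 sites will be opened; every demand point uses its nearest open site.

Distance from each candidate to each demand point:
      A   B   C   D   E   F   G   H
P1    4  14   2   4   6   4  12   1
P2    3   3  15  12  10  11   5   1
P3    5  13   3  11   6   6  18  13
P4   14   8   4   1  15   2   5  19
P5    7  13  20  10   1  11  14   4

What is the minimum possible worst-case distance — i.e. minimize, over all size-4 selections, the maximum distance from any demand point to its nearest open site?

5

Open {P1, P2, P3, P5}.
  Farthest demand point is G at distance 5 (to P2); all others are ≤ 5.
With {P1, P2, P4, P5} the worst case is 5.
With {P2, P3, P4, P5} the worst case is 5.
No size-4 selection achieves below 5.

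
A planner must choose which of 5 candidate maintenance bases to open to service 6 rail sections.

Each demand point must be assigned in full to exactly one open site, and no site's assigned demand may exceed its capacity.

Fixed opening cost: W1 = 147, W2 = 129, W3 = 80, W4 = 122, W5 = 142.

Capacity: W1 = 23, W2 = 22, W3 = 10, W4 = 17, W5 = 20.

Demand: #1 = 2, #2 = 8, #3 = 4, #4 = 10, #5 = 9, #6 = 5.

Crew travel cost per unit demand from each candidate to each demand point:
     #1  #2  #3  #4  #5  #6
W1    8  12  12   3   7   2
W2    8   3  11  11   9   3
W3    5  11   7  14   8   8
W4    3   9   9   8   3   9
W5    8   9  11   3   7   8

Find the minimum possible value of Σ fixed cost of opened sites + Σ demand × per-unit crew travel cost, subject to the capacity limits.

463

Open {W2, W5}; cheapest assignment that respects the capacities:
  W2 (cap 22, load 19): #1, #2, #3, #6 — cost 2×8 + 8×3 + 4×11 + 5×3 = 99
  W5 (cap 20, load 19): #4, #5 — cost 10×3 + 9×7 = 93
  Shipping 192, fixed 271 → total 463.
  Any other capacity-feasible assignment to {W2, W5} ships for at least 192.
Compare {W1, W2}: its best feasible assignment gives total 468.
Compare {W1, W4}: its best feasible assignment gives total 472.
Every other set of open sites that can feasibly serve all demand totals ≥ 468 even under its best assignment. Minimum: 463.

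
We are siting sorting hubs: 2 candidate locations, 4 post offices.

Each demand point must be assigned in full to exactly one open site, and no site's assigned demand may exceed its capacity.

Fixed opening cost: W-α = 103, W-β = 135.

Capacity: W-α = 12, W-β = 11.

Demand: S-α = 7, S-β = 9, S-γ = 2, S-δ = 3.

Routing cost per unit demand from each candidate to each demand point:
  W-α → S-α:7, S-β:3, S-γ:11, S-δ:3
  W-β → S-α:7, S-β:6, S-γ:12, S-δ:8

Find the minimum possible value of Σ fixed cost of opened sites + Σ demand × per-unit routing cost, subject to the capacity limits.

347

Open {W-α, W-β}; cheapest assignment that respects the capacities:
  W-α (cap 12, load 12): S-β, S-δ — cost 9×3 + 3×3 = 36
  W-β (cap 11, load 9): S-α, S-γ — cost 7×7 + 2×12 = 73
  Shipping 109, fixed 238 → total 347.
  Any other capacity-feasible assignment to {W-α, W-β} ships for at least 109.
Total demand is 21 and no other set of sites has combined capacity ≥ 21, so {W-α, W-β} is the only feasible choice of open sites. Minimum: 347.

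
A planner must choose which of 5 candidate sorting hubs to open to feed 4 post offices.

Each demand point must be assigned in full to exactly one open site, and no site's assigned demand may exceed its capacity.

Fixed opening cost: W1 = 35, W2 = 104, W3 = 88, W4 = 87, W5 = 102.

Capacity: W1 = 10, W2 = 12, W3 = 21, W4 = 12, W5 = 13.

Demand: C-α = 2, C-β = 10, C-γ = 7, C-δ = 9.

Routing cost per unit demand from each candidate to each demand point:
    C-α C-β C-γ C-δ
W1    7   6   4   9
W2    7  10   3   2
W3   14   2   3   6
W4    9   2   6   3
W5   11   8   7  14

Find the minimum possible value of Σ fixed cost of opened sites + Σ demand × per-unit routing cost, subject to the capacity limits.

Open {W1, W3}; cheapest assignment that respects the capacities:
  W1 (cap 10, load 9): C-α, C-γ — cost 2×7 + 7×4 = 42
  W3 (cap 21, load 19): C-β, C-δ — cost 10×2 + 9×6 = 74
  Shipping 116, fixed 123 → total 239.
  Any other capacity-feasible assignment to {W1, W3} ships for at least 116.
Compare {W3, W4}: its best feasible assignment gives total 261.
Compare {W2, W3}: its best feasible assignment gives total 265.
Every other set of open sites that can feasibly serve all demand totals ≥ 261 even under its best assignment. Minimum: 239.

239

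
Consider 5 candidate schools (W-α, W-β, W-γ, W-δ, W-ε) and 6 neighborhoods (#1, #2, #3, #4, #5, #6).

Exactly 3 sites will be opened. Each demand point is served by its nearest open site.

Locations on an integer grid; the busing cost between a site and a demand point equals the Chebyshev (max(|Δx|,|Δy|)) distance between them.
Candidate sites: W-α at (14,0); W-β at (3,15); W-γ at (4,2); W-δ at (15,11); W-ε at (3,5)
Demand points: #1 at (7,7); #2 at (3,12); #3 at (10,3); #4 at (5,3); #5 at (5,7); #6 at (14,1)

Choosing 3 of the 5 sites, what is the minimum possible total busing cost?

16

Open {W-α, W-β, W-ε}.
  #1→W-ε 4, #2→W-β 3, #3→W-α 4, #4→W-ε 2, #5→W-ε 2, #6→W-α 1  ⇒ total 16.
Compare {W-α, W-β, W-γ}: total 19.
Compare {W-α, W-γ, W-ε}: total 19.
No size-3 selection does better; minimum is 16.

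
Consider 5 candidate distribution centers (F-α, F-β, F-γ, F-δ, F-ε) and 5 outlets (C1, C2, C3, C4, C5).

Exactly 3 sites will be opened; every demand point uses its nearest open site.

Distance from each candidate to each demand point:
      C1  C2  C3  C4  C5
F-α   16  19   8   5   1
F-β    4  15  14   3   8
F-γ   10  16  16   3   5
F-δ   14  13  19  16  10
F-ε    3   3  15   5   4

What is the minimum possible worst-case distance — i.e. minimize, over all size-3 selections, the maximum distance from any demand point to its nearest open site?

8

Open {F-α, F-β, F-ε}.
  Farthest demand point is C3 at distance 8 (to F-α); all others are ≤ 8.
With {F-α, F-γ, F-ε} the worst case is 8.
With {F-α, F-δ, F-ε} the worst case is 8.
No size-3 selection achieves below 8.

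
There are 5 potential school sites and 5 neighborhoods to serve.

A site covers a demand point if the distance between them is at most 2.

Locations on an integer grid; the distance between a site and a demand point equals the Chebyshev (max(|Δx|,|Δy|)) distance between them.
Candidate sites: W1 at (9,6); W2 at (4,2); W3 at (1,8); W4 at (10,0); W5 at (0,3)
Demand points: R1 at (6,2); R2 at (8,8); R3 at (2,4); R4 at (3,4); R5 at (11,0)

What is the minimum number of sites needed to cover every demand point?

3

Coverage sets (demand points within 2 of each site):
  W1: {R2}
  W2: {R1, R3, R4}
  W3: {}
  W4: {R5}
  W5: {R3}
No 2 sites suffice: every size-2 union leaves at least one demand point uncovered.
But {W1, W2, W4} covers everything, so the minimum is 3.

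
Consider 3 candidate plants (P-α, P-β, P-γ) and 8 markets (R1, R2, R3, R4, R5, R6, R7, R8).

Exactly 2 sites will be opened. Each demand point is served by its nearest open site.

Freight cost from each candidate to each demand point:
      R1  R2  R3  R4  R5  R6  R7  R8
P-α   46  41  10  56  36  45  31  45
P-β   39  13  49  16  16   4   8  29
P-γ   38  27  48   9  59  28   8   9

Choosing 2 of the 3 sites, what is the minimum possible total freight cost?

Open {P-α, P-β}.
  R1→P-β 39, R2→P-β 13, R3→P-α 10, R4→P-β 16, R5→P-β 16, R6→P-β 4, R7→P-β 8, R8→P-β 29  ⇒ total 135.
Compare {P-β, P-γ}: total 145.
Compare {P-α, P-γ}: total 165.

135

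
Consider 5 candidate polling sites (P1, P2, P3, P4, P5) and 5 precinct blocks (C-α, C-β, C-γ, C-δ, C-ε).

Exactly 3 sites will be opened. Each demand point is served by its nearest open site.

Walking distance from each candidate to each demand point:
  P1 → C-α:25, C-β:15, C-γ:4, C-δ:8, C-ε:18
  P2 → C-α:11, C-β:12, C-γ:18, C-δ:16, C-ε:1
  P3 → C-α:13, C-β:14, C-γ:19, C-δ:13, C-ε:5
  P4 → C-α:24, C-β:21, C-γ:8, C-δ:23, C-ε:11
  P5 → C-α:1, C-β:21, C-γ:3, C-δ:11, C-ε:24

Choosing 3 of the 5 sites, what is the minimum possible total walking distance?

25

Open {P1, P2, P5}.
  C-α→P5 1, C-β→P2 12, C-γ→P5 3, C-δ→P1 8, C-ε→P2 1  ⇒ total 25.
Compare {P2, P3, P5}: total 28.
Compare {P2, P4, P5}: total 28.
No size-3 selection does better; minimum is 25.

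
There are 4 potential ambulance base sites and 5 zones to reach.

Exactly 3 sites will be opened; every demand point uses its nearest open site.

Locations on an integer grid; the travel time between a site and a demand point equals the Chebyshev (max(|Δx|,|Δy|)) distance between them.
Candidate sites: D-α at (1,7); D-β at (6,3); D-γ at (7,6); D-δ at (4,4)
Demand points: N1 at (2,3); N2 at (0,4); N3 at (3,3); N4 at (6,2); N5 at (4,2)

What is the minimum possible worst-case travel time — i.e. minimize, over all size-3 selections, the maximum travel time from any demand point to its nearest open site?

Open {D-α, D-β, D-δ}.
  Farthest demand point is N2 at travel time 3 (to D-α); all others are ≤ 3.
With {D-α, D-γ, D-δ} the worst case is 3.
With {D-α, D-β, D-γ} the worst case is 4.
No size-3 selection achieves below 3.

3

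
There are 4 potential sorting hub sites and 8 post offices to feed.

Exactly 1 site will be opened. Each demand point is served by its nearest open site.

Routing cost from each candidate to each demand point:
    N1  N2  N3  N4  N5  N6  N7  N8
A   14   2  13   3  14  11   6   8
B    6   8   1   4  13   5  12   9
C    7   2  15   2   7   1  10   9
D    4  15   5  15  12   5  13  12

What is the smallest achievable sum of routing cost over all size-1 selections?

Open {C}.
  N1→C 7, N2→C 2, N3→C 15, N4→C 2, N5→C 7, N6→C 1, N7→C 10, N8→C 9  ⇒ total 53.
Compare {B}: total 58.
Compare {A}: total 71.
No size-1 selection does better; minimum is 53.

53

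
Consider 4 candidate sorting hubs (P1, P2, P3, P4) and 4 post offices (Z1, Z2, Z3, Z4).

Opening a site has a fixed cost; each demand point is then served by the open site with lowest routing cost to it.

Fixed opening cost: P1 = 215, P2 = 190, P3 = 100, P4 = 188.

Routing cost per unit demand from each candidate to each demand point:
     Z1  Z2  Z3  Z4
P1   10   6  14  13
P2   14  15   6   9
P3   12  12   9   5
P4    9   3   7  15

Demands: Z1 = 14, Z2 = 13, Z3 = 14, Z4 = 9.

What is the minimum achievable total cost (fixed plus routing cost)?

586

Open {P4}: assign each demand point to its cheapest open site.
  Z1→P4 14×9=126, Z2→P4 13×3=39, Z3→P4 14×7=98, Z4→P4 9×15=135
  routing cost 398, fixed 188 → total 586.
Compare {P3}: routing cost 495 + fixed 100 = 595.
Compare {P3, P4}: routing cost 308 + fixed 288 = 596.
Compare {P1, P3}: routing cost 389 + fixed 315 = 704.
All other subsets cost ≥ 595. Minimum total cost: 586.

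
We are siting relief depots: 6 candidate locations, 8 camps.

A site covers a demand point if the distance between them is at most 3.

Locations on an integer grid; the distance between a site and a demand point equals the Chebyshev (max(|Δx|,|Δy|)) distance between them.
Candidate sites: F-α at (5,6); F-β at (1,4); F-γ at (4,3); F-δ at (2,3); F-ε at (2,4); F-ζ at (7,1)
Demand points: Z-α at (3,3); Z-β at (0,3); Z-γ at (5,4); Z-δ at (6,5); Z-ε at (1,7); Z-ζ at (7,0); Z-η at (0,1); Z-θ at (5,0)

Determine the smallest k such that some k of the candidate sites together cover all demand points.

2

Coverage sets (demand points within 3 of each site):
  F-α: {Z-α, Z-γ, Z-δ}
  F-β: {Z-α, Z-β, Z-ε, Z-η}
  F-γ: {Z-α, Z-γ, Z-δ, Z-ζ, Z-θ}
  F-δ: {Z-α, Z-β, Z-γ, Z-η, Z-θ}
  F-ε: {Z-α, Z-β, Z-γ, Z-ε, Z-η}
  F-ζ: {Z-γ, Z-ζ, Z-θ}
No single site covers all 8 demand points.
But {F-β, F-γ} covers everything, so the minimum is 2.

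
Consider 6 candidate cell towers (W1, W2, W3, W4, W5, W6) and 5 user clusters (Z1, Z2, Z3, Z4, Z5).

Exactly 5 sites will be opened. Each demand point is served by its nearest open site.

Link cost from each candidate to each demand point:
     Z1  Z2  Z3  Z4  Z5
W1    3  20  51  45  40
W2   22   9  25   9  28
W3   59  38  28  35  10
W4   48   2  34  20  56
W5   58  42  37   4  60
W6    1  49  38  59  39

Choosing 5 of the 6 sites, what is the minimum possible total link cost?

42

Open {W2, W3, W4, W5, W6}.
  Z1→W6 1, Z2→W4 2, Z3→W2 25, Z4→W5 4, Z5→W3 10  ⇒ total 42.
Compare {W1, W2, W3, W4, W5}: total 44.
Compare {W1, W3, W4, W5, W6}: total 45.
No size-5 selection does better; minimum is 42.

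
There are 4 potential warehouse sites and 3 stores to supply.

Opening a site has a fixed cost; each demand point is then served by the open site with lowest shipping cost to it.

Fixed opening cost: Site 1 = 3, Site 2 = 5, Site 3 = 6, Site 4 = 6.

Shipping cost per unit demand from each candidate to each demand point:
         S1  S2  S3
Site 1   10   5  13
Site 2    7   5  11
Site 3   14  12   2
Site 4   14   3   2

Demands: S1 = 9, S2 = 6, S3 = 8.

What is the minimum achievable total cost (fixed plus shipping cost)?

108

Open {Site 2, Site 4}: assign each demand point to its cheapest open site.
  S1→Site 2 9×7=63, S2→Site 4 6×3=18, S3→Site 4 8×2=16
  shipping cost 97, fixed 11 → total 108.
Compare {Site 1, Site 2, Site 4}: shipping cost 97 + fixed 14 = 111.
Compare {Site 2, Site 3, Site 4}: shipping cost 97 + fixed 17 = 114.
Compare {Site 1, Site 2, Site 3, Site 4}: shipping cost 97 + fixed 20 = 117.
All other subsets cost ≥ 111. Minimum total cost: 108.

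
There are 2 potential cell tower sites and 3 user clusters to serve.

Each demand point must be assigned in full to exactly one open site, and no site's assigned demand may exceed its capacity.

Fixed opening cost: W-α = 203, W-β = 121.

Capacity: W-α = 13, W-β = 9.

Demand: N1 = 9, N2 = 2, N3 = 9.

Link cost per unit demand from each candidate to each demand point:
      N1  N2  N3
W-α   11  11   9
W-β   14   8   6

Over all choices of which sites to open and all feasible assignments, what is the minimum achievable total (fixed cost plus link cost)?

Open {W-α, W-β}; cheapest assignment that respects the capacities:
  W-α (cap 13, load 11): N1, N2 — cost 9×11 + 2×11 = 121
  W-β (cap 9, load 9): N3 — cost 9×6 = 54
  Shipping 175, fixed 324 → total 499.
  Any other capacity-feasible assignment to {W-α, W-β} ships for at least 175.
Total demand is 20 and no other set of sites has combined capacity ≥ 20, so {W-α, W-β} is the only feasible choice of open sites. Minimum: 499.

499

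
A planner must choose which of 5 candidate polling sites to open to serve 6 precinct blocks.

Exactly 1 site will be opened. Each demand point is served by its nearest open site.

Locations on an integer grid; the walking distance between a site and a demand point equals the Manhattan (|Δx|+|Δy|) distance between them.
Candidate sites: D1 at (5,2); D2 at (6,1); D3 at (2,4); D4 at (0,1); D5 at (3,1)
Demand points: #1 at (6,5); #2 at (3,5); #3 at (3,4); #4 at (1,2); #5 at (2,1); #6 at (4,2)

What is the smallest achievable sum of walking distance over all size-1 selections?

Open {D3}.
  #1→D3 5, #2→D3 2, #3→D3 1, #4→D3 3, #5→D3 3, #6→D3 4  ⇒ total 18.
Compare {D5}: total 20.
Compare {D1}: total 22.
No size-1 selection does better; minimum is 18.

18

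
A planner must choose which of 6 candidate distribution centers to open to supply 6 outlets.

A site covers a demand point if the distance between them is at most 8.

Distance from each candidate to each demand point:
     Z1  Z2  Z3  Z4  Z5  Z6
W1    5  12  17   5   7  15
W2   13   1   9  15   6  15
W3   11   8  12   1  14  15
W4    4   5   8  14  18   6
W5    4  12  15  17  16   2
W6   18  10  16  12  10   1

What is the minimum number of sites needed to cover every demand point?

Coverage sets (demand points within 8 of each site):
  W1: {Z1, Z4, Z5}
  W2: {Z2, Z5}
  W3: {Z2, Z4}
  W4: {Z1, Z2, Z3, Z6}
  W5: {Z1, Z6}
  W6: {Z6}
No single site covers all 6 demand points.
But {W1, W4} covers everything, so the minimum is 2.

2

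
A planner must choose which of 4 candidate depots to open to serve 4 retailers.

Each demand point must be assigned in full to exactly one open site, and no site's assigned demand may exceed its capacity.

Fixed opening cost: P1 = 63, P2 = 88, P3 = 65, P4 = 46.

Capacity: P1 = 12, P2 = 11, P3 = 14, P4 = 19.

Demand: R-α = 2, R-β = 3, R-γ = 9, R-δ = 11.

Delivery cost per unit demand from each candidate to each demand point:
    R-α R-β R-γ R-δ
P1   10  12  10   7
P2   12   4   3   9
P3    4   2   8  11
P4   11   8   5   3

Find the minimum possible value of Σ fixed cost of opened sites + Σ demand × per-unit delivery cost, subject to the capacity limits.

230

Open {P3, P4}; cheapest assignment that respects the capacities:
  P3 (cap 14, load 14): R-α, R-β, R-γ — cost 2×4 + 3×2 + 9×8 = 86
  P4 (cap 19, load 11): R-δ — cost 11×3 = 33
  Shipping 119, fixed 111 → total 230.
  Any other capacity-feasible assignment to {P3, P4} ships for at least 119.
Compare {P2, P4}: its best feasible assignment gives total 240.
Compare {P2, P3, P4}: its best feasible assignment gives total 273.
Every other set of open sites that can feasibly serve all demand totals ≥ 240 even under its best assignment. Minimum: 230.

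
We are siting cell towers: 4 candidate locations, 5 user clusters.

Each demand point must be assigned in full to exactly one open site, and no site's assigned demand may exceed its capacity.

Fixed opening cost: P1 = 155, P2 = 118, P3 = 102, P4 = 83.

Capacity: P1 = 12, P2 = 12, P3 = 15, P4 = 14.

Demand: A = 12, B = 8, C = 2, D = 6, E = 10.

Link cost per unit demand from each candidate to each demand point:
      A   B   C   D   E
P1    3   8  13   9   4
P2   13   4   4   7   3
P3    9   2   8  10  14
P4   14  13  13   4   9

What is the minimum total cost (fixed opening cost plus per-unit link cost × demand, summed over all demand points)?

525

Open {P1, P2, P3}; cheapest assignment that respects the capacities:
  P1 (cap 12, load 12): A — cost 12×3 = 36
  P2 (cap 12, load 12): C, E — cost 2×4 + 10×3 = 38
  P3 (cap 15, load 14): B, D — cost 8×2 + 6×10 = 76
  Shipping 150, fixed 375 → total 525.
  Any other capacity-feasible assignment to {P1, P2, P3} ships for at least 150.
Compare {P1, P2, P4}: its best feasible assignment gives total 558.
Compare {P1, P3, P4}: its best feasible assignment gives total 568.
Every other set of open sites that can feasibly serve all demand totals ≥ 558 even under its best assignment. Minimum: 525.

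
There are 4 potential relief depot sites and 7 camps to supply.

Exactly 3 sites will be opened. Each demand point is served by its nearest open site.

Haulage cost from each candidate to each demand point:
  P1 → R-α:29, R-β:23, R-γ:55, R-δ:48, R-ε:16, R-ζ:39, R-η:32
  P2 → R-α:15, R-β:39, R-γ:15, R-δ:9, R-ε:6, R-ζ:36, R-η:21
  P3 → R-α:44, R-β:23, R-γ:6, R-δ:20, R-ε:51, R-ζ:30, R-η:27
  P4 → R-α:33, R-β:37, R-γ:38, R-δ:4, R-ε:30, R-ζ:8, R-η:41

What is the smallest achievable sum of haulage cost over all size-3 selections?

83

Open {P2, P3, P4}.
  R-α→P2 15, R-β→P3 23, R-γ→P3 6, R-δ→P4 4, R-ε→P2 6, R-ζ→P4 8, R-η→P2 21  ⇒ total 83.
Compare {P1, P2, P4}: total 92.
Compare {P1, P2, P3}: total 110.
No size-3 selection does better; minimum is 83.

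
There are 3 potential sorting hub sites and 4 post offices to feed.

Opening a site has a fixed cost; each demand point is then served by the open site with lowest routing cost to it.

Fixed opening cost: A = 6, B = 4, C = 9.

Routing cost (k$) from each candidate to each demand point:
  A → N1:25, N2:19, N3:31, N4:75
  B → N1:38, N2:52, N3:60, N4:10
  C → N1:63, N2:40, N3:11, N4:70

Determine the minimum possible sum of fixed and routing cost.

Open {A, B, C}: assign each demand point to its cheapest open site.
  N1→A 25, N2→A 19, N3→C 11, N4→B 10
  routing cost 65, fixed 19 → total 84.
Compare {A, B}: routing cost 85 + fixed 10 = 95.
Compare {B, C}: routing cost 99 + fixed 13 = 112.
Compare {A, C}: routing cost 125 + fixed 15 = 140.
All other subsets cost ≥ 95. Minimum total cost: 84.

84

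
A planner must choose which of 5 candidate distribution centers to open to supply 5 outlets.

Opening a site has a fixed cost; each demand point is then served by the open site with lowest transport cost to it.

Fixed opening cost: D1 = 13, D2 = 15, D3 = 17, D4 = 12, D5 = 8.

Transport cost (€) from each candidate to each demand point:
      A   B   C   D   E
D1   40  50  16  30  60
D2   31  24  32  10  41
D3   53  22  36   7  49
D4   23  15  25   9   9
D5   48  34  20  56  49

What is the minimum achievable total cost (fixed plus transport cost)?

Open {D4}: assign each demand point to its cheapest open site.
  A→D4 23, B→D4 15, C→D4 25, D→D4 9, E→D4 9
  transport cost 81, fixed 12 → total 93.
Compare {D4, D5}: transport cost 76 + fixed 20 = 96.
Compare {D1, D4}: transport cost 72 + fixed 25 = 97.
Compare {D1, D4, D5}: transport cost 72 + fixed 33 = 105.
All other subsets cost ≥ 96. Minimum total cost: 93.

93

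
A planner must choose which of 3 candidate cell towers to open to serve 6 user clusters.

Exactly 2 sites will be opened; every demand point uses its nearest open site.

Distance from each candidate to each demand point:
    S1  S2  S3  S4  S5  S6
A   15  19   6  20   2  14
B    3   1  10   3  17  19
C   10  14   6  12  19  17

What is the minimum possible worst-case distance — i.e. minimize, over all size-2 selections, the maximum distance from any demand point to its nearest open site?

14

Open {A, B}.
  Farthest demand point is S6 at distance 14 (to A); all others are ≤ 14.
With {A, C} the worst case is 14.
With {B, C} the worst case is 17.
No size-2 selection achieves below 14.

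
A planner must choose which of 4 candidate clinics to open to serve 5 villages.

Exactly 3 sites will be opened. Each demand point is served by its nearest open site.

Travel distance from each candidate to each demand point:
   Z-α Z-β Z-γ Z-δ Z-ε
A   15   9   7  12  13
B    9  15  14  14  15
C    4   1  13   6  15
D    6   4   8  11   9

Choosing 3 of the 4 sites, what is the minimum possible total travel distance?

Open {A, C, D}.
  Z-α→C 4, Z-β→C 1, Z-γ→A 7, Z-δ→C 6, Z-ε→D 9  ⇒ total 27.
Compare {B, C, D}: total 28.
Compare {A, B, C}: total 31.
No size-3 selection does better; minimum is 27.

27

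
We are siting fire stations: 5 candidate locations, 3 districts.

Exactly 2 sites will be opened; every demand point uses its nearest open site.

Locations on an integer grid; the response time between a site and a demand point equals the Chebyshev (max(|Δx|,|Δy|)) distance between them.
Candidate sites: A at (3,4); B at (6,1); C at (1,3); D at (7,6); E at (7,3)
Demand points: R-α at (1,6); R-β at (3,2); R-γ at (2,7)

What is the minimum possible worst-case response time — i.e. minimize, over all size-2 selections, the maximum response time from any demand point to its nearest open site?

Open {A, B}.
  Farthest demand point is R-γ at response time 3 (to A); all others are ≤ 3.
With {A, C} the worst case is 3.
With {A, D} the worst case is 3.
No size-2 selection achieves below 3.

3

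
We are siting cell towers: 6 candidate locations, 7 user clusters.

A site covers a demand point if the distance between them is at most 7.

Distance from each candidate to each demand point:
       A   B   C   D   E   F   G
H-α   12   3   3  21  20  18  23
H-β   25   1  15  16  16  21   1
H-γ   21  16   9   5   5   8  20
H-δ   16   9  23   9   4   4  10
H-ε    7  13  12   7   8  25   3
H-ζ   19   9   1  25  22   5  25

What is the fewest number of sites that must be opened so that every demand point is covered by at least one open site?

3

Coverage sets (demand points within 7 of each site):
  H-α: {B, C}
  H-β: {B, G}
  H-γ: {D, E}
  H-δ: {E, F}
  H-ε: {A, D, G}
  H-ζ: {C, F}
No 2 sites suffice: every size-2 union leaves at least one demand point uncovered.
But {H-α, H-δ, H-ε} covers everything, so the minimum is 3.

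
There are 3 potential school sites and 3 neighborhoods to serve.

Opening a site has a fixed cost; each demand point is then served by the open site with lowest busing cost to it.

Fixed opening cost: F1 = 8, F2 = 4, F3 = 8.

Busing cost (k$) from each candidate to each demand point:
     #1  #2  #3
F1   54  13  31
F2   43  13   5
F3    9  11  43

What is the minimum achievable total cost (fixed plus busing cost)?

37

Open {F2, F3}: assign each demand point to its cheapest open site.
  #1→F3 9, #2→F3 11, #3→F2 5
  busing cost 25, fixed 12 → total 37.
Compare {F1, F2, F3}: busing cost 25 + fixed 20 = 45.
Compare {F2}: busing cost 61 + fixed 4 = 65.
Compare {F1, F3}: busing cost 51 + fixed 16 = 67.
All other subsets cost ≥ 45. Minimum total cost: 37.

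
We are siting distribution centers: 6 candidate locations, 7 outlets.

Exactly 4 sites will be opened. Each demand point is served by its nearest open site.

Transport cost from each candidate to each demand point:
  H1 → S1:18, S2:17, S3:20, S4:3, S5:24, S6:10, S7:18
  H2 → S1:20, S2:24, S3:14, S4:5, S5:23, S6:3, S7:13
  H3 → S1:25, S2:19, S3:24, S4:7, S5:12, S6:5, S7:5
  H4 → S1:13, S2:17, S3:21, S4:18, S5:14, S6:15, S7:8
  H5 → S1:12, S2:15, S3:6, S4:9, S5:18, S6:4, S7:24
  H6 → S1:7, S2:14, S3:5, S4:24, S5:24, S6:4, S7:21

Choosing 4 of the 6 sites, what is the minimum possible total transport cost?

Open {H1, H2, H3, H6}.
  S1→H6 7, S2→H6 14, S3→H6 5, S4→H1 3, S5→H3 12, S6→H2 3, S7→H3 5  ⇒ total 49.
Compare {H1, H3, H4, H6}: total 50.
Compare {H1, H3, H5, H6}: total 50.
No size-4 selection does better; minimum is 49.

49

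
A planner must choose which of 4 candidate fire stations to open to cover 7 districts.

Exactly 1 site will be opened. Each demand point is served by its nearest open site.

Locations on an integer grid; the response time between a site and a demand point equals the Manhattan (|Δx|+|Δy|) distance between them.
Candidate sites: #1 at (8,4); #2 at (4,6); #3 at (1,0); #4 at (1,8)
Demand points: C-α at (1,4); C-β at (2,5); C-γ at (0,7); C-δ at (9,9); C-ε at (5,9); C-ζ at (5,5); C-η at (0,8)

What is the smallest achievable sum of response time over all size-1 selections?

32

Open {#4}.
  C-α→#4 4, C-β→#4 4, C-γ→#4 2, C-δ→#4 9, C-ε→#4 5, C-ζ→#4 7, C-η→#4 1  ⇒ total 32.
Compare {#2}: total 33.
Compare {#1}: total 55.
No size-1 selection does better; minimum is 32.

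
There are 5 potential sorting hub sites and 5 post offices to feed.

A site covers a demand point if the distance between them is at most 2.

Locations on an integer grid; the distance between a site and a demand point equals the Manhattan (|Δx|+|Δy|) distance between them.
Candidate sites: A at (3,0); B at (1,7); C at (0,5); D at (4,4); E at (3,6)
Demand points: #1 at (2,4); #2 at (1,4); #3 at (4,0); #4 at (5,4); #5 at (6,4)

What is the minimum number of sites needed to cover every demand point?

Coverage sets (demand points within 2 of each site):
  A: {#3}
  B: {}
  C: {#2}
  D: {#1, #4, #5}
  E: {}
No 2 sites suffice: every size-2 union leaves at least one demand point uncovered.
But {A, C, D} covers everything, so the minimum is 3.

3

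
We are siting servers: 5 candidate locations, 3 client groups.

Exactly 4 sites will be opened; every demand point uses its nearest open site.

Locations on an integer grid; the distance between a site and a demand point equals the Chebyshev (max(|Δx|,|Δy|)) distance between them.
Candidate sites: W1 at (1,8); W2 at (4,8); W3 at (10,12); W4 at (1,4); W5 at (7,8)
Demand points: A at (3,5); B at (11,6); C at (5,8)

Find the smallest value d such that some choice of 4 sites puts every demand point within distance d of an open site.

Open {W1, W2, W3, W5}.
  Farthest demand point is B at distance 4 (to W5); all others are ≤ 4.
With {W1, W2, W4, W5} the worst case is 4.
With {W1, W3, W4, W5} the worst case is 4.
No size-4 selection achieves below 4.

4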